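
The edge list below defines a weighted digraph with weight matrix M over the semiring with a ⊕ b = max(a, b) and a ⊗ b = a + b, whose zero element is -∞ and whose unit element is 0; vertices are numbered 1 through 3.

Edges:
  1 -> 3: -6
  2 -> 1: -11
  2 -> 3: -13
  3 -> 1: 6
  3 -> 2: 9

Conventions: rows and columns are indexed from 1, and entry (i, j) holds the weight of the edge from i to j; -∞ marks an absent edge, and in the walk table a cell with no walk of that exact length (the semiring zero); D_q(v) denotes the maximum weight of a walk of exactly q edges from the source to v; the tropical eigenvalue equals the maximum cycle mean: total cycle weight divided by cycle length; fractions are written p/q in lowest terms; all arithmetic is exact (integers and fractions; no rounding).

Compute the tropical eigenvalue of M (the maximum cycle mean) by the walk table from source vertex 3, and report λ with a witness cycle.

q=0: [-∞, -∞, 0]
q=1: [6, 9, -∞]
q=2: [-2, -∞, 0]
q=3: [6, 9, -8]
Optimal cycle mean attained by: cycle 1->3->1, total (-6) + 6, length 2.
Answer: λ = 0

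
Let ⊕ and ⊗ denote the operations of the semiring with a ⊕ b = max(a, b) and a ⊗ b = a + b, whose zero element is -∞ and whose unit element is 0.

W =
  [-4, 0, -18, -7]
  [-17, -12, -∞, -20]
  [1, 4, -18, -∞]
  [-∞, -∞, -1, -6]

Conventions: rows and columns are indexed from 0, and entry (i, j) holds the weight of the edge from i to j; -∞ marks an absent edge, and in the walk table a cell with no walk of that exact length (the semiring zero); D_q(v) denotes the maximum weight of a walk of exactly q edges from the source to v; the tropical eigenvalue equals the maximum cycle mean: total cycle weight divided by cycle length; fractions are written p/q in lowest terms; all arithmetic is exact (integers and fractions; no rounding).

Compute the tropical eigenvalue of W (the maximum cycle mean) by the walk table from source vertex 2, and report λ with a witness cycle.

q=0: [-∞, -∞, 0, -∞]
q=1: [1, 4, -18, -∞]
q=2: [-3, 1, -17, -6]
q=3: [-7, -3, -7, -10]
q=4: [-6, -3, -11, -14]
Optimal cycle mean attained by: cycle 0->3->2->0, total (-7) + (-1) + 1, length 3.
Answer: λ = -7/3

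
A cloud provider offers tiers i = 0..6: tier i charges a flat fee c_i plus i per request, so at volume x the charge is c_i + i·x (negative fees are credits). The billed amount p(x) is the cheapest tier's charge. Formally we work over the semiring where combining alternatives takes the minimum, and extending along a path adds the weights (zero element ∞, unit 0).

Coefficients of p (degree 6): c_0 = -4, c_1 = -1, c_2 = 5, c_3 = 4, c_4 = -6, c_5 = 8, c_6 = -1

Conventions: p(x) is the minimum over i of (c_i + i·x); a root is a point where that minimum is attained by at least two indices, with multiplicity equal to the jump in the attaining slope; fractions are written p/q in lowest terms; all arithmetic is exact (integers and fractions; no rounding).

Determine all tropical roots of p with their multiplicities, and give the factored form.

hull edge (i=0, c=-4) to (i=4, c=-6): slope -1/2, span 4
hull edge (i=4, c=-6) to (i=6, c=-1): slope 5/2, span 2
Factored form: p(x) = -1 ⊗ (x ⊕ (-5/2)) ⊗ (x ⊕ (-5/2)) ⊗ (x ⊕ 1/2) ⊗ (x ⊕ 1/2) ⊗ (x ⊕ 1/2) ⊗ (x ⊕ 1/2)
Answer: roots = -5/2 (mult 2), 1/2 (mult 4)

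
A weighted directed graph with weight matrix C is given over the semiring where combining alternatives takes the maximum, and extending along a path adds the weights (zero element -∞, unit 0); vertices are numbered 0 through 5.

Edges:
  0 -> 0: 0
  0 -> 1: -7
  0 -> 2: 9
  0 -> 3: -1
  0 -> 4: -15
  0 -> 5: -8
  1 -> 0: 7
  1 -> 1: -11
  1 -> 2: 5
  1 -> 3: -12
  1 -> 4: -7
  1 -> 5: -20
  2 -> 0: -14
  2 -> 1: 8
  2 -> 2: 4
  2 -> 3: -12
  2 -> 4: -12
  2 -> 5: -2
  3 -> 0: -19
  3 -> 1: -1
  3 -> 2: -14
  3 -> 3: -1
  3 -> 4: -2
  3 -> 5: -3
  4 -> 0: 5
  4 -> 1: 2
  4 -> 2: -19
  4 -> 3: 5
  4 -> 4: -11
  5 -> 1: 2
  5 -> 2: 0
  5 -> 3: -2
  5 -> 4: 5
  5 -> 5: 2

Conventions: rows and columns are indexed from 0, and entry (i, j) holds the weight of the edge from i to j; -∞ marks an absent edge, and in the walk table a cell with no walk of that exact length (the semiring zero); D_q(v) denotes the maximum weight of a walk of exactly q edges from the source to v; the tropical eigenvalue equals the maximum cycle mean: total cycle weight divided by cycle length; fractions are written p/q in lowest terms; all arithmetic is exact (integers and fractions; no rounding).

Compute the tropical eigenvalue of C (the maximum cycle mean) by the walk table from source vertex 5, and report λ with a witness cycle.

q=0: [-∞, -∞, -∞, -∞, -∞, 0]
q=1: [-∞, 2, 0, -2, 5, 2]
q=2: [10, 8, 7, 10, 7, 4]
q=3: [15, 15, 19, 12, 9, 7]
q=4: [22, 27, 24, 14, 12, 17]
q=5: [34, 32, 32, 21, 22, 22]
q=6: [39, 40, 43, 33, 27, 30]
Optimal cycle mean attained by: cycle 0->2->1->0, total 9 + 8 + 7, length 3.
Answer: λ = 8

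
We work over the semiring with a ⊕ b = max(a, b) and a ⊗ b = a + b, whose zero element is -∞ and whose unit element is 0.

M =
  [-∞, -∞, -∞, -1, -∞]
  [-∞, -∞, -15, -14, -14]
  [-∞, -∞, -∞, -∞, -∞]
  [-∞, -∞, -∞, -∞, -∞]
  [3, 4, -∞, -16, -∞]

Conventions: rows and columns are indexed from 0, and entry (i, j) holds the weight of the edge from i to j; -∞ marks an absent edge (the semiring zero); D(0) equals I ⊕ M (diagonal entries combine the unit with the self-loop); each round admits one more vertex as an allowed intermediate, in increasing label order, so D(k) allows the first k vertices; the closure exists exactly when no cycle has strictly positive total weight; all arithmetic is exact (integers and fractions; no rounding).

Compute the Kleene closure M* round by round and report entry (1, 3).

D(0):
  [0, -∞, -∞, -1, -∞]
  [-∞, 0, -15, -14, -14]
  [-∞, -∞, 0, -∞, -∞]
  [-∞, -∞, -∞, 0, -∞]
  [3, 4, -∞, -16, 0]
D(1):
  [0, -∞, -∞, -1, -∞]
  [-∞, 0, -15, -14, -14]
  [-∞, -∞, 0, -∞, -∞]
  [-∞, -∞, -∞, 0, -∞]
  [3, 4, -∞, 2, 0]
D(2):
  [0, -∞, -∞, -1, -∞]
  [-∞, 0, -15, -14, -14]
  [-∞, -∞, 0, -∞, -∞]
  [-∞, -∞, -∞, 0, -∞]
  [3, 4, -11, 2, 0]
D(3):
  [0, -∞, -∞, -1, -∞]
  [-∞, 0, -15, -14, -14]
  [-∞, -∞, 0, -∞, -∞]
  [-∞, -∞, -∞, 0, -∞]
  [3, 4, -11, 2, 0]
D(4):
  [0, -∞, -∞, -1, -∞]
  [-∞, 0, -15, -14, -14]
  [-∞, -∞, 0, -∞, -∞]
  [-∞, -∞, -∞, 0, -∞]
  [3, 4, -11, 2, 0]
D(5):
  [0, -∞, -∞, -1, -∞]
  [-11, 0, -15, -12, -14]
  [-∞, -∞, 0, -∞, -∞]
  [-∞, -∞, -∞, 0, -∞]
  [3, 4, -11, 2, 0]
Answer: M*[1][3] = -12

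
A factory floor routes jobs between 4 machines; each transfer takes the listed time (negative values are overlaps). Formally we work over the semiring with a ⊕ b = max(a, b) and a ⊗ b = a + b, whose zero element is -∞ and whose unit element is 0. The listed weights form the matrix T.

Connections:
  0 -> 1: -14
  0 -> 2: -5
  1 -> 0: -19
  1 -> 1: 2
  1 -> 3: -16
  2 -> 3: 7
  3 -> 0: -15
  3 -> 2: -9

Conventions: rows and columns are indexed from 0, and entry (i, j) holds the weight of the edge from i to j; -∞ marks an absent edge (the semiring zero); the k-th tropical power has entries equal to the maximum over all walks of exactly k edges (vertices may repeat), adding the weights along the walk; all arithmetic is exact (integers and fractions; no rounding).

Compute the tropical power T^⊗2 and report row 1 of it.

T^⊗2:
  [-33, -12, -∞, 2]
  [-17, 4, -24, -14]
  [-8, -∞, -2, -∞]
  [-∞, -29, -20, -2]
Answer: row 1 of T^⊗2 = [-17, 4, -24, -14]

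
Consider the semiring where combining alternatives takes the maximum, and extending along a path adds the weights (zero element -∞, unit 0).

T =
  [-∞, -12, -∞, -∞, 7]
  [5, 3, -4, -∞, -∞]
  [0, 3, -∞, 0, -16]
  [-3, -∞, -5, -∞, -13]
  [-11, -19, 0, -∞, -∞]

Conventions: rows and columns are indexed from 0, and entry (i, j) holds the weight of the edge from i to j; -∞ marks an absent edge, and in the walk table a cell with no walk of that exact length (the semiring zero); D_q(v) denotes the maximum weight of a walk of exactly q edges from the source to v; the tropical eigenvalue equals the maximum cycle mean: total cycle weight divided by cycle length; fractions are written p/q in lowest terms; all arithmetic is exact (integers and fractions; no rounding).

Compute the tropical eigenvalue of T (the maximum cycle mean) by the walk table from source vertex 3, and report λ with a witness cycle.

q=0: [-∞, -∞, -∞, 0, -∞]
q=1: [-3, -∞, -5, -∞, -13]
q=2: [-5, -2, -13, -5, 4]
q=3: [3, 1, 4, -13, 2]
q=4: [6, 7, 2, 4, 10]
q=5: [12, 10, 10, 2, 13]
Optimal cycle mean attained by: cycle 0->4->2->1->0, total 7 + 0 + 3 + 5, length 4.
Answer: λ = 15/4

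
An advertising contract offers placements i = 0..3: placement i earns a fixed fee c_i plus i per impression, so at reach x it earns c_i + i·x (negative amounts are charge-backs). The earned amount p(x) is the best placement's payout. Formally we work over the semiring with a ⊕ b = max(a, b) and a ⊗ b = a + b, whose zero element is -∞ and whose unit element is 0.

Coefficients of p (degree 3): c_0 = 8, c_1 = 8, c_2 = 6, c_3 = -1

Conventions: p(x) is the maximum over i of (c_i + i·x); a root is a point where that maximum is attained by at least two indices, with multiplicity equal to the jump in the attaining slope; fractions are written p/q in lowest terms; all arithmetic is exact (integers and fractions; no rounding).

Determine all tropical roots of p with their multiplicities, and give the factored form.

hull edge (i=0, c=8) to (i=1, c=8): slope 0, span 1
hull edge (i=1, c=8) to (i=2, c=6): slope -2, span 1
hull edge (i=2, c=6) to (i=3, c=-1): slope -7, span 1
Factored form: p(x) = -1 ⊗ (x ⊕ 0) ⊗ (x ⊕ 2) ⊗ (x ⊕ 7)
Answer: roots = 0 (mult 1), 2 (mult 1), 7 (mult 1)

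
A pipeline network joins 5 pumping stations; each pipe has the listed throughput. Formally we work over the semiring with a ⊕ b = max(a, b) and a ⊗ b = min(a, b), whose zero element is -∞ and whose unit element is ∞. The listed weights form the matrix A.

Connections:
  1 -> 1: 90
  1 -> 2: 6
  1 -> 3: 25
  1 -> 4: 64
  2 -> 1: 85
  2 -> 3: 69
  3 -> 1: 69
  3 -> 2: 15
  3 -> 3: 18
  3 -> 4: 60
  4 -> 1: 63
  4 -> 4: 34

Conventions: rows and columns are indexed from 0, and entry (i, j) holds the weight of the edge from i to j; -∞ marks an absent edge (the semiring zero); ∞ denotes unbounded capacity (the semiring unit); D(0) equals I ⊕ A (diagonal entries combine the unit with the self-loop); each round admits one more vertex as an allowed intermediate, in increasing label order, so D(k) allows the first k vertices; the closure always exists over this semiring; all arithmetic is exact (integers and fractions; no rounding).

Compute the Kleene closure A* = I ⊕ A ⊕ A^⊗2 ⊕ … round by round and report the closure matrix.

D(0):
  [∞, -∞, -∞, -∞, -∞]
  [-∞, ∞, 6, 25, 64]
  [-∞, 85, ∞, 69, -∞]
  [-∞, 69, 15, ∞, 60]
  [-∞, 63, -∞, -∞, ∞]
D(1):
  [∞, -∞, -∞, -∞, -∞]
  [-∞, ∞, 6, 25, 64]
  [-∞, 85, ∞, 69, -∞]
  [-∞, 69, 15, ∞, 60]
  [-∞, 63, -∞, -∞, ∞]
D(2):
  [∞, -∞, -∞, -∞, -∞]
  [-∞, ∞, 6, 25, 64]
  [-∞, 85, ∞, 69, 64]
  [-∞, 69, 15, ∞, 64]
  [-∞, 63, 6, 25, ∞]
D(3):
  [∞, -∞, -∞, -∞, -∞]
  [-∞, ∞, 6, 25, 64]
  [-∞, 85, ∞, 69, 64]
  [-∞, 69, 15, ∞, 64]
  [-∞, 63, 6, 25, ∞]
D(4):
  [∞, -∞, -∞, -∞, -∞]
  [-∞, ∞, 15, 25, 64]
  [-∞, 85, ∞, 69, 64]
  [-∞, 69, 15, ∞, 64]
  [-∞, 63, 15, 25, ∞]
D(5):
  [∞, -∞, -∞, -∞, -∞]
  [-∞, ∞, 15, 25, 64]
  [-∞, 85, ∞, 69, 64]
  [-∞, 69, 15, ∞, 64]
  [-∞, 63, 15, 25, ∞]
Answer: A* = [[∞, -∞, -∞, -∞, -∞], [-∞, ∞, 15, 25, 64], [-∞, 85, ∞, 69, 64], [-∞, 69, 15, ∞, 64], [-∞, 63, 15, 25, ∞]]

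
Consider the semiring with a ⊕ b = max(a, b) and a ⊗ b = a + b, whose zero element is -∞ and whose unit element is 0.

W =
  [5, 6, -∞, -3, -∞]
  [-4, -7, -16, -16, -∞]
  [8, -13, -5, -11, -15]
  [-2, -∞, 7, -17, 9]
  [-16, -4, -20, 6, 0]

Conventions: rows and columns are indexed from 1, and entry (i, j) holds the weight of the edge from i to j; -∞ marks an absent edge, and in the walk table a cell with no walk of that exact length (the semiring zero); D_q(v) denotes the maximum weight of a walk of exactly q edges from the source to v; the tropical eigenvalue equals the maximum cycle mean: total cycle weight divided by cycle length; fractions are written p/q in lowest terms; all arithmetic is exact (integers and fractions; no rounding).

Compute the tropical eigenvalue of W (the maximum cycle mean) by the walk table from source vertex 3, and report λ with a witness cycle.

q=0: [-∞, -∞, 0, -∞, -∞]
q=1: [8, -13, -5, -11, -15]
q=2: [13, 14, -4, 5, -2]
q=3: [18, 19, 12, 10, 14]
q=4: [23, 24, 17, 20, 19]
q=5: [28, 29, 27, 25, 29]
Optimal cycle mean attained by: cycle 4->5->4, total 9 + 6, length 2.
Answer: λ = 15/2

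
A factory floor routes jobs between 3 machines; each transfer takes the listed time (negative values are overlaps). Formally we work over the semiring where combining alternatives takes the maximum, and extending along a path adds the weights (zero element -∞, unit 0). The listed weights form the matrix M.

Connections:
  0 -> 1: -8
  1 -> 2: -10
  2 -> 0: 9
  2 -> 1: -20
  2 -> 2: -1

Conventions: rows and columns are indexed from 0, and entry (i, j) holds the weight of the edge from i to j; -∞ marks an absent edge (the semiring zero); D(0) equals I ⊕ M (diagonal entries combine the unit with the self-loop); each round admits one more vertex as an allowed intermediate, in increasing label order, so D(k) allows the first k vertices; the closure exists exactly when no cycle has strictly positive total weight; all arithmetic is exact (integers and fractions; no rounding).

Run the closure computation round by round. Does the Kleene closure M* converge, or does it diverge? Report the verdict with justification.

D(0):
  [0, -8, -∞]
  [-∞, 0, -10]
  [9, -20, 0]
D(1):
  [0, -8, -∞]
  [-∞, 0, -10]
  [9, 1, 0]
D(2):
  [0, -8, -18]
  [-∞, 0, -10]
  [9, 1, 0]
D(3):
  [0, -8, -18]
  [-1, 0, -10]
  [9, 1, 0]
Key observation: every diagonal entry stays at the unit through all rounds, so no improving cycle exists.
Answer: CONVERGES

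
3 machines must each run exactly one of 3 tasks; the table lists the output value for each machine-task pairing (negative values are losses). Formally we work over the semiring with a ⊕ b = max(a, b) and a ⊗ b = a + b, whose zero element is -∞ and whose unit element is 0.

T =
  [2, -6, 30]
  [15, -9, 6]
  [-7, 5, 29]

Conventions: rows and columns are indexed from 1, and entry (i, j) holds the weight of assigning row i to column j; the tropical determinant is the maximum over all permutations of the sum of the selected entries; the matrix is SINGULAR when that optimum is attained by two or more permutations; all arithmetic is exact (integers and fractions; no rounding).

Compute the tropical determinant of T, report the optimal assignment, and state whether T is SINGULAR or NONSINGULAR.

σ = (1, 2, 3): 2 + (-9) + 29 = 22
σ = (1, 3, 2): 2 + 6 + 5 = 13
σ = (2, 1, 3): (-6) + 15 + 29 = 38
σ = (2, 3, 1): (-6) + 6 + (-7) = -7
σ = (3, 1, 2): 30 + 15 + 5 = 50
σ = (3, 2, 1): 30 + (-9) + (-7) = 14
Optimal value attained by: σ = (3, 1, 2).
Answer: det⊕(T) = 50; verdict: NONSINGULAR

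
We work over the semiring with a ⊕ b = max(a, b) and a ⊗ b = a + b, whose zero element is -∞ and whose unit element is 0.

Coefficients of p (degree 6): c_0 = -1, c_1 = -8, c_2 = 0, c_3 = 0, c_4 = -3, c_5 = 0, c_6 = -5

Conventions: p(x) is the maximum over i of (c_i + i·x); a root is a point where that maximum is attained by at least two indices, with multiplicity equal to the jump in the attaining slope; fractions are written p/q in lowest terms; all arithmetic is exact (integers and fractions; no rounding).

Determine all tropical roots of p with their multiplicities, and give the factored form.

hull edge (i=0, c=-1) to (i=2, c=0): slope 1/2, span 2
hull edge (i=2, c=0) to (i=5, c=0): slope 0, span 3
hull edge (i=5, c=0) to (i=6, c=-5): slope -5, span 1
Factored form: p(x) = -5 ⊗ (x ⊕ (-1/2)) ⊗ (x ⊕ (-1/2)) ⊗ (x ⊕ 0) ⊗ (x ⊕ 0) ⊗ (x ⊕ 0) ⊗ (x ⊕ 5)
Answer: roots = -1/2 (mult 2), 0 (mult 3), 5 (mult 1)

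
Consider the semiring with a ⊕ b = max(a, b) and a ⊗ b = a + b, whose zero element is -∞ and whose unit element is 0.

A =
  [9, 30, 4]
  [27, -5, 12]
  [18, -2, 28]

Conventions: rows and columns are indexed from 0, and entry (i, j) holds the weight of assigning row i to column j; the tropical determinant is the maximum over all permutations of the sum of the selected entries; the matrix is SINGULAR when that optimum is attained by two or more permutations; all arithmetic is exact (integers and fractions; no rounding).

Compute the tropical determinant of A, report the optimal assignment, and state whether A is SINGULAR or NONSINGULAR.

σ = (0, 1, 2): 9 + (-5) + 28 = 32
σ = (0, 2, 1): 9 + 12 + (-2) = 19
σ = (1, 0, 2): 30 + 27 + 28 = 85
σ = (1, 2, 0): 30 + 12 + 18 = 60
σ = (2, 0, 1): 4 + 27 + (-2) = 29
σ = (2, 1, 0): 4 + (-5) + 18 = 17
Optimal value attained by: σ = (1, 0, 2).
Answer: det⊕(A) = 85; verdict: NONSINGULAR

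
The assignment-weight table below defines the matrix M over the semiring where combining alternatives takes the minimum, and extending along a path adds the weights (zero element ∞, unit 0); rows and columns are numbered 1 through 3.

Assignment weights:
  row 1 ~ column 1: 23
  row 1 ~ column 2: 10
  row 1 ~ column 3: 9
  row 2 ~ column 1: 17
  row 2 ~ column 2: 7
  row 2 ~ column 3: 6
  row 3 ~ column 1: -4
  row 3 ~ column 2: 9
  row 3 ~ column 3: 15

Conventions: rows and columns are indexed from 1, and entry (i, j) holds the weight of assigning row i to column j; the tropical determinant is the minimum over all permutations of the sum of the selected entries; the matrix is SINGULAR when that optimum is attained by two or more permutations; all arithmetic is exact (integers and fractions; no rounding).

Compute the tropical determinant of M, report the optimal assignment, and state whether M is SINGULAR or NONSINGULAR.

σ = (1, 2, 3): 23 + 7 + 15 = 45
σ = (1, 3, 2): 23 + 6 + 9 = 38
σ = (2, 1, 3): 10 + 17 + 15 = 42
σ = (2, 3, 1): 10 + 6 + (-4) = 12
σ = (3, 1, 2): 9 + 17 + 9 = 35
σ = (3, 2, 1): 9 + 7 + (-4) = 12
Optimal value attained by: σ = (2, 3, 1).
Answer: det⊕(M) = 12; verdict: SINGULAR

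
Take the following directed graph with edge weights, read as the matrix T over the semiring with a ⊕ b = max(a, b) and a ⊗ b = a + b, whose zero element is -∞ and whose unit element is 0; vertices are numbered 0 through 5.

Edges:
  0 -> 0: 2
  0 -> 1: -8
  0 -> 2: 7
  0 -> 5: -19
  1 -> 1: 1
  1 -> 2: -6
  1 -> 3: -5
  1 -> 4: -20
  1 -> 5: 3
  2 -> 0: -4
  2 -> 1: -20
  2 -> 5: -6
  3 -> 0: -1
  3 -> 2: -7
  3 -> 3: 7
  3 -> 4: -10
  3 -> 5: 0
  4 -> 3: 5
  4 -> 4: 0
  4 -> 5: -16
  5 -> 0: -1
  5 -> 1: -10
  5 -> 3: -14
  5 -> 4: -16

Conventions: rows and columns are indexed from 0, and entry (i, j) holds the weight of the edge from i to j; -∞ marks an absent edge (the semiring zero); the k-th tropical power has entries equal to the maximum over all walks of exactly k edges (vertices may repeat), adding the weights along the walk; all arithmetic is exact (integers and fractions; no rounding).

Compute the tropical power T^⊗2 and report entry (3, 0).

T^⊗2:
  [4, -6, 9, -13, -28, 1]
  [2, 2, -5, 2, -13, 4]
  [-2, -12, 3, -20, -22, -17]
  [6, -9, 6, 14, -3, 7]
  [4, -26, -2, 12, 0, 5]
  [1, -9, 6, -7, -16, -7]
Key observation: the optimum is the walk 3->3->0, with weight 7 + (-1) = 6.
Optimal value attained by: walk 3->3->0.
Answer: (T^⊗2)[3][0] = 6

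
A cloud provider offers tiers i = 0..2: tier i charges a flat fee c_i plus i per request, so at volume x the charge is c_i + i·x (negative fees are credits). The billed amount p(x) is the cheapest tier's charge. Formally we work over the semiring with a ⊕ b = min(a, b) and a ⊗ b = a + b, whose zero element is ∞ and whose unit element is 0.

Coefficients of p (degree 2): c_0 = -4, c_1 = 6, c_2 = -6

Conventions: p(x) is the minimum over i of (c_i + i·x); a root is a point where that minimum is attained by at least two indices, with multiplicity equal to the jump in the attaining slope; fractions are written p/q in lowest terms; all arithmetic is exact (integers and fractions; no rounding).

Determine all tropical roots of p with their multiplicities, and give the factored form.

hull edge (i=0, c=-4) to (i=2, c=-6): slope -1, span 2
Factored form: p(x) = -6 ⊗ (x ⊕ 1) ⊗ (x ⊕ 1)
Answer: roots = 1 (mult 2)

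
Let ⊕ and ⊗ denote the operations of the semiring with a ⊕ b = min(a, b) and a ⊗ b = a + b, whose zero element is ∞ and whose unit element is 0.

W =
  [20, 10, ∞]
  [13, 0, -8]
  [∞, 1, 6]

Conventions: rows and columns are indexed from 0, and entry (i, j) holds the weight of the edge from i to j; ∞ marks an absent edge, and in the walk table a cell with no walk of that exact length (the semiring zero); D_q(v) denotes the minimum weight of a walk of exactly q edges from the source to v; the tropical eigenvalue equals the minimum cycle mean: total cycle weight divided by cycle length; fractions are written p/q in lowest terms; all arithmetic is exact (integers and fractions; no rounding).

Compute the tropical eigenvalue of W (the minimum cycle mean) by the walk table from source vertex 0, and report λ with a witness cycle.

q=0: [0, ∞, ∞]
q=1: [20, 10, ∞]
q=2: [23, 10, 2]
q=3: [23, 3, 2]
Optimal cycle mean attained by: cycle 1->2->1, total (-8) + 1, length 2.
Answer: λ = -7/2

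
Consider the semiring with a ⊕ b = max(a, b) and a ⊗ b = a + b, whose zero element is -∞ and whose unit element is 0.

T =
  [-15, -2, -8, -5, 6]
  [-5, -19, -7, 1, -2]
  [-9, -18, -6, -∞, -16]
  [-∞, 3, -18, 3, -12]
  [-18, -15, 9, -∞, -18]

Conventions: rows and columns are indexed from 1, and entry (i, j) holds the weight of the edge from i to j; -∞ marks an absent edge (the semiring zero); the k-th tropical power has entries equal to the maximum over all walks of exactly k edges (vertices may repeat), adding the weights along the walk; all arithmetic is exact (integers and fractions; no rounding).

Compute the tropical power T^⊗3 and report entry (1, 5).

T^⊗2:
  [-7, -2, 15, -1, -4]
  [-16, 4, 7, 4, 1]
  [-15, -11, -7, -14, -3]
  [-2, 6, -3, 6, 1]
  [0, -9, 3, -14, -7]
T^⊗3:
  [6, 2, 9, 2, -1]
  [-1, 7, 10, 7, 2]
  [-16, -11, 6, -10, -9]
  [1, 9, 10, 9, 4]
  [-6, -2, 2, -5, 6]
Key observation: the optimum is the walk 1->2->1->5, with weight (-2) + (-5) + 6 = -1.
Optimal value attained by: walk 1->2->1->5.
Answer: (T^⊗3)[1][5] = -1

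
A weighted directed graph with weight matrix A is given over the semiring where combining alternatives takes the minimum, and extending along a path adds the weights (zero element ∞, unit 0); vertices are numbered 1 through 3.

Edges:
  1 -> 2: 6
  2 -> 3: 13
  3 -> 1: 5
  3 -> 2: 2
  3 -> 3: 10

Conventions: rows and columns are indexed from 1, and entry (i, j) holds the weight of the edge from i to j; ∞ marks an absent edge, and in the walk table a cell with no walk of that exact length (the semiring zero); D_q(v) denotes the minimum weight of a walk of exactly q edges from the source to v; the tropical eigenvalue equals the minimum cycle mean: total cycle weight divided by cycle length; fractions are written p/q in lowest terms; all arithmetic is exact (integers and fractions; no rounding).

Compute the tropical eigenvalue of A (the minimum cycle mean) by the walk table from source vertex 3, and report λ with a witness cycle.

q=0: [∞, ∞, 0]
q=1: [5, 2, 10]
q=2: [15, 11, 15]
q=3: [20, 17, 24]
Optimal cycle mean attained by: cycle 2->3->2, total 13 + 2, length 2.
Answer: λ = 15/2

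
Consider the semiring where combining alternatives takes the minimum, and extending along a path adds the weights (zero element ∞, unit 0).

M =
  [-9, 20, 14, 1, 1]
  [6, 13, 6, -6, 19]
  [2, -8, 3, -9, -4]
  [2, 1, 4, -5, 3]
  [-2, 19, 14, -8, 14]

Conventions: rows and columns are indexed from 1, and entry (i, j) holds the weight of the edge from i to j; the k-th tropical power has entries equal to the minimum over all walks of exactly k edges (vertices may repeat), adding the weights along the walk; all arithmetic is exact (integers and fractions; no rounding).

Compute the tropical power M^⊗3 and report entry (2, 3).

M^⊗2:
  [-18, 2, 5, -8, -8]
  [-4, -5, -2, -11, -3]
  [-7, -8, -5, -14, -6]
  [-7, -4, -1, -10, -2]
  [-11, -7, -4, -13, -5]
M^⊗3:
  [-27, -7, -4, -17, -17]
  [-13, -10, -7, -16, -8]
  [-16, -13, -10, -19, -11]
  [-16, -9, -6, -15, -7]
  [-20, -12, -9, -18, -10]
Key observation: the optimum is the walk 2->4->4->3, with weight (-6) + (-5) + 4 = -7.
Optimal value attained by: walk 2->4->4->3.
Answer: (M^⊗3)[2][3] = -7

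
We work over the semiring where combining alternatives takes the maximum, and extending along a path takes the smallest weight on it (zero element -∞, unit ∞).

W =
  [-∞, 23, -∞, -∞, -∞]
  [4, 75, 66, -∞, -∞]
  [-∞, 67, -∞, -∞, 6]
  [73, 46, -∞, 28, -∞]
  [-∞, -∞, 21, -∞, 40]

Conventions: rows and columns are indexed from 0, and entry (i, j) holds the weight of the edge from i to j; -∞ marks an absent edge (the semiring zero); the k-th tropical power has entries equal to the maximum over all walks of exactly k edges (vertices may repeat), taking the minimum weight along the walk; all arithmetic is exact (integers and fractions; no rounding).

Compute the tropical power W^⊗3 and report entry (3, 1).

W^⊗2:
  [4, 23, 23, -∞, -∞]
  [4, 75, 66, -∞, 6]
  [4, 67, 66, -∞, 6]
  [28, 46, 46, 28, -∞]
  [-∞, 21, 21, -∞, 40]
W^⊗3:
  [4, 23, 23, -∞, 6]
  [4, 75, 66, -∞, 6]
  [4, 67, 66, -∞, 6]
  [28, 46, 46, 28, 6]
  [4, 21, 21, -∞, 40]
Key observation: the optimum is the walk 3->1->1->1, with weight 46 min 75 min 75 = 46.
Optimal value attained by: walk 3->1->1->1.
Answer: (W^⊗3)[3][1] = 46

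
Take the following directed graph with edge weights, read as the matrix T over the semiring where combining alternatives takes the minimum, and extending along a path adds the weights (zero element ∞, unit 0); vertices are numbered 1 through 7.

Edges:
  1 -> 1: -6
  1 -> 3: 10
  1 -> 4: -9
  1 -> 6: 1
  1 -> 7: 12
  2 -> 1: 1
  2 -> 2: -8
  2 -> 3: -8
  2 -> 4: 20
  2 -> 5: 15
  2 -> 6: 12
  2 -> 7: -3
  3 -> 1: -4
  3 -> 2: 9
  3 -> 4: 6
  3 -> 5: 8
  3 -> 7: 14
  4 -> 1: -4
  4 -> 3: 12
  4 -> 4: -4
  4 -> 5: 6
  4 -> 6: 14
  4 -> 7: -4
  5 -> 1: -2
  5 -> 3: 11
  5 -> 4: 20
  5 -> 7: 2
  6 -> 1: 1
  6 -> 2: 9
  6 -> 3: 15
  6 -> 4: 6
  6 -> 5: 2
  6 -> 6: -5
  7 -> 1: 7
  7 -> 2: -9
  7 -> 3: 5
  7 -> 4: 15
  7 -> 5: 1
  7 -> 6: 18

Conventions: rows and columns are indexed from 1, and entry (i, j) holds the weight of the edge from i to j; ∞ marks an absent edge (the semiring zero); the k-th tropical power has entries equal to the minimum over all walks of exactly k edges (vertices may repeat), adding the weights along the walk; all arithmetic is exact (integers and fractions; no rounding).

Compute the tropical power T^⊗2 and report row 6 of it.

T^⊗2:
  [-13, 3, 3, -15, -3, -5, -13]
  [-12, -16, -16, -8, -2, 2, -11]
  [-10, 1, 1, -13, 12, -3, 2]
  [-10, -13, 1, -13, -3, -3, -8]
  [-8, -7, 7, -11, 3, -1, 10]
  [-5, 1, 1, -8, -3, -10, 2]
  [-8, -17, -17, -2, 6, 3, -12]
Answer: row 6 of T^⊗2 = [-5, 1, 1, -8, -3, -10, 2]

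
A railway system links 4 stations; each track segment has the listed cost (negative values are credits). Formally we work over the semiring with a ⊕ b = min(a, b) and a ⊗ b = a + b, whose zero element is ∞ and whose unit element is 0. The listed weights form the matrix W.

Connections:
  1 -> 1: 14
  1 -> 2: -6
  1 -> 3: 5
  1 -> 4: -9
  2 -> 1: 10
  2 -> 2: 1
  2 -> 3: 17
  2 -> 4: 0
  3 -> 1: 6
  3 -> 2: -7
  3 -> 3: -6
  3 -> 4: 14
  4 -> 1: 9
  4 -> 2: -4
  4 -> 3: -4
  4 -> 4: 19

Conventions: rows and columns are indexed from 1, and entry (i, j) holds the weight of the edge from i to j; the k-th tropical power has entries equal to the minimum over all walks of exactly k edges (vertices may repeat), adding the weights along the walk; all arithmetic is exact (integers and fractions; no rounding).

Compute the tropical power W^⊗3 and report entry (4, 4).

W^⊗2:
  [0, -13, -13, -6]
  [9, -4, -4, 1]
  [0, -13, -12, -7]
  [2, -11, -10, -4]
W^⊗3:
  [-7, -20, -19, -13]
  [2, -11, -10, -4]
  [-6, -19, -18, -13]
  [-4, -17, -16, -11]
Key observation: the optimum is the walk 4->3->2->4, with weight (-4) + (-7) + 0 = -11.
Optimal value attained by: walk 4->3->2->4.
Answer: (W^⊗3)[4][4] = -11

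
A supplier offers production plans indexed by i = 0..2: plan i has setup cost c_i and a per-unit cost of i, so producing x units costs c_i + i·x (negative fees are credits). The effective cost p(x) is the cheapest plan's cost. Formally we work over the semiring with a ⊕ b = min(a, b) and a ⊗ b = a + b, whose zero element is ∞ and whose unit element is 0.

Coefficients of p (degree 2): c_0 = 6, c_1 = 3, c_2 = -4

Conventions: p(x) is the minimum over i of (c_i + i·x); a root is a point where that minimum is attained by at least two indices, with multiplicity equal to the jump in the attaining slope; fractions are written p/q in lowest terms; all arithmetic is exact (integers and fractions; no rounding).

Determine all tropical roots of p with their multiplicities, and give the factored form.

hull edge (i=0, c=6) to (i=2, c=-4): slope -5, span 2
Factored form: p(x) = -4 ⊗ (x ⊕ 5) ⊗ (x ⊕ 5)
Answer: roots = 5 (mult 2)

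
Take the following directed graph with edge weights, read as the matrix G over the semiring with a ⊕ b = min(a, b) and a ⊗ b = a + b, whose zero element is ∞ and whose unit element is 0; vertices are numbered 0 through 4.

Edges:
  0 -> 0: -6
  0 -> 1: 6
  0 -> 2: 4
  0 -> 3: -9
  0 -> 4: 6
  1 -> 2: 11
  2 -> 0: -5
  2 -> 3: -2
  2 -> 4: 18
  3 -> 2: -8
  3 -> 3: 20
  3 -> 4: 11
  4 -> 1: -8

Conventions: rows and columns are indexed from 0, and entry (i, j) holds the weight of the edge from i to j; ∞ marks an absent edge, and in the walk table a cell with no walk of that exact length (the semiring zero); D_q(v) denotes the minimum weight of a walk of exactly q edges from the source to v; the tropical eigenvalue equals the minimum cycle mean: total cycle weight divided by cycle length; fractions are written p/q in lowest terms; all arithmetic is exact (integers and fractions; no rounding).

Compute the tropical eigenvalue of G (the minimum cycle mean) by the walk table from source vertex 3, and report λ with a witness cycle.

q=0: [∞, ∞, ∞, 0, ∞]
q=1: [∞, ∞, -8, 20, 11]
q=2: [-13, 3, 12, -10, 10]
q=3: [-19, -7, -18, -22, -7]
q=4: [-25, -15, -30, -28, -13]
q=5: [-35, -21, -36, -34, -19]
Optimal cycle mean attained by: cycle 0->3->2->0, total (-9) + (-8) + (-5), length 3.
Answer: λ = -22/3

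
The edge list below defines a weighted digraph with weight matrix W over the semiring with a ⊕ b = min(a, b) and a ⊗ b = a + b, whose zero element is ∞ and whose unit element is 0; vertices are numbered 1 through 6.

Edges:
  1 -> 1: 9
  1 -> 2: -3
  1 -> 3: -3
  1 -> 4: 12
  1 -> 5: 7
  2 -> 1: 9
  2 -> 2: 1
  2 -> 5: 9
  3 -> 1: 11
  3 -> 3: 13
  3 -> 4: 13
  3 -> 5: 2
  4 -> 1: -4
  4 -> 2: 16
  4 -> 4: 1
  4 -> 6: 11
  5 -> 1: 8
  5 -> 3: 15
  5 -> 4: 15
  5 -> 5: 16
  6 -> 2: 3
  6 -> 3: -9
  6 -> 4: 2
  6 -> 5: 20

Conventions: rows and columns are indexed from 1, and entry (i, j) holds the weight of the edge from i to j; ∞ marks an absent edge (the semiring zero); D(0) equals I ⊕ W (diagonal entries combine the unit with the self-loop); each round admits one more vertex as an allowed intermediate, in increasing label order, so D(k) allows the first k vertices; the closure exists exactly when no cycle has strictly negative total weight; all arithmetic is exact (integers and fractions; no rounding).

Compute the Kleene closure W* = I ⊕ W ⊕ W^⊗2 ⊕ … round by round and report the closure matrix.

D(0):
  [0, -3, -3, 12, 7, ∞]
  [9, 0, ∞, ∞, 9, ∞]
  [11, ∞, 0, 13, 2, ∞]
  [-4, 16, ∞, 0, ∞, 11]
  [8, ∞, 15, 15, 0, ∞]
  [∞, 3, -9, 2, 20, 0]
D(1):
  [0, -3, -3, 12, 7, ∞]
  [9, 0, 6, 21, 9, ∞]
  [11, 8, 0, 13, 2, ∞]
  [-4, -7, -7, 0, 3, 11]
  [8, 5, 5, 15, 0, ∞]
  [∞, 3, -9, 2, 20, 0]
D(2):
  [0, -3, -3, 12, 6, ∞]
  [9, 0, 6, 21, 9, ∞]
  [11, 8, 0, 13, 2, ∞]
  [-4, -7, -7, 0, 2, 11]
  [8, 5, 5, 15, 0, ∞]
  [12, 3, -9, 2, 12, 0]
D(3):
  [0, -3, -3, 10, -1, ∞]
  [9, 0, 6, 19, 8, ∞]
  [11, 8, 0, 13, 2, ∞]
  [-4, -7, -7, 0, -5, 11]
  [8, 5, 5, 15, 0, ∞]
  [2, -1, -9, 2, -7, 0]
D(4):
  [0, -3, -3, 10, -1, 21]
  [9, 0, 6, 19, 8, 30]
  [9, 6, 0, 13, 2, 24]
  [-4, -7, -7, 0, -5, 11]
  [8, 5, 5, 15, 0, 26]
  [-2, -5, -9, 2, -7, 0]
D(5):
  [0, -3, -3, 10, -1, 21]
  [9, 0, 6, 19, 8, 30]
  [9, 6, 0, 13, 2, 24]
  [-4, -7, -7, 0, -5, 11]
  [8, 5, 5, 15, 0, 26]
  [-2, -5, -9, 2, -7, 0]
D(6):
  [0, -3, -3, 10, -1, 21]
  [9, 0, 6, 19, 8, 30]
  [9, 6, 0, 13, 2, 24]
  [-4, -7, -7, 0, -5, 11]
  [8, 5, 5, 15, 0, 26]
  [-2, -5, -9, 2, -7, 0]
Answer: W* = [[0, -3, -3, 10, -1, 21], [9, 0, 6, 19, 8, 30], [9, 6, 0, 13, 2, 24], [-4, -7, -7, 0, -5, 11], [8, 5, 5, 15, 0, 26], [-2, -5, -9, 2, -7, 0]]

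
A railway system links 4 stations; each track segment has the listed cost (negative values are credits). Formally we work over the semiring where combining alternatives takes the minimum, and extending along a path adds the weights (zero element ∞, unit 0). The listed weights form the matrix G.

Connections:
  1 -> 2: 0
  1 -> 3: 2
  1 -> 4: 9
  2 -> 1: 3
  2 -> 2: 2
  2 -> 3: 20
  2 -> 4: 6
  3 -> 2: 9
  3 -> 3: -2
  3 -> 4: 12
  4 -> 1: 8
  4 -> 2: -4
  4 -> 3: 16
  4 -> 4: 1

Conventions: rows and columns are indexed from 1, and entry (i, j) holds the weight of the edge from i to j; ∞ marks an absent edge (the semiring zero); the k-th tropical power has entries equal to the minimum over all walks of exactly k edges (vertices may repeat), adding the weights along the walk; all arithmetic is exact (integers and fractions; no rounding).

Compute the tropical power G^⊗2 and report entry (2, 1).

G^⊗2:
  [3, 2, 0, 6]
  [5, 2, 5, 7]
  [12, 7, -4, 10]
  [-1, -3, 10, 2]
Key observation: the optimum is the walk 2->2->1, with weight 2 + 3 = 5.
Optimal value attained by: walk 2->2->1.
Answer: (G^⊗2)[2][1] = 5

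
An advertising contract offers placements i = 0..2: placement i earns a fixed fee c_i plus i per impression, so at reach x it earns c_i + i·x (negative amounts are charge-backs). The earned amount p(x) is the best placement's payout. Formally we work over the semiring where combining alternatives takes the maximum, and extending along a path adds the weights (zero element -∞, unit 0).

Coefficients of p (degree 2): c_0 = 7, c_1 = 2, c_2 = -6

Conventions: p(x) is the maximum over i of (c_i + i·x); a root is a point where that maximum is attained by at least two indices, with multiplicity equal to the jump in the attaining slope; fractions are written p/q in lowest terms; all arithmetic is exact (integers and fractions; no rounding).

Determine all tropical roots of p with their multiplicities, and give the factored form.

hull edge (i=0, c=7) to (i=1, c=2): slope -5, span 1
hull edge (i=1, c=2) to (i=2, c=-6): slope -8, span 1
Factored form: p(x) = -6 ⊗ (x ⊕ 5) ⊗ (x ⊕ 8)
Answer: roots = 5 (mult 1), 8 (mult 1)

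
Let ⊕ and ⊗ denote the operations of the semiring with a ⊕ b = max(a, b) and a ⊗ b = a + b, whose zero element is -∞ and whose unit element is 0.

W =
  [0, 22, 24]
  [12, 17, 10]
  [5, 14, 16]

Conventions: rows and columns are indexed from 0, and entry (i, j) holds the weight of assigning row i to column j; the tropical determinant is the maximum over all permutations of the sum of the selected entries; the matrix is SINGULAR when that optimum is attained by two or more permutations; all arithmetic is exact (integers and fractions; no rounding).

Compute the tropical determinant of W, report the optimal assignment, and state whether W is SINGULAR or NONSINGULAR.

σ = (0, 1, 2): 0 + 17 + 16 = 33
σ = (0, 2, 1): 0 + 10 + 14 = 24
σ = (1, 0, 2): 22 + 12 + 16 = 50
σ = (1, 2, 0): 22 + 10 + 5 = 37
σ = (2, 0, 1): 24 + 12 + 14 = 50
σ = (2, 1, 0): 24 + 17 + 5 = 46
Optimal value attained by: σ = (1, 0, 2).
Answer: det⊕(W) = 50; verdict: SINGULAR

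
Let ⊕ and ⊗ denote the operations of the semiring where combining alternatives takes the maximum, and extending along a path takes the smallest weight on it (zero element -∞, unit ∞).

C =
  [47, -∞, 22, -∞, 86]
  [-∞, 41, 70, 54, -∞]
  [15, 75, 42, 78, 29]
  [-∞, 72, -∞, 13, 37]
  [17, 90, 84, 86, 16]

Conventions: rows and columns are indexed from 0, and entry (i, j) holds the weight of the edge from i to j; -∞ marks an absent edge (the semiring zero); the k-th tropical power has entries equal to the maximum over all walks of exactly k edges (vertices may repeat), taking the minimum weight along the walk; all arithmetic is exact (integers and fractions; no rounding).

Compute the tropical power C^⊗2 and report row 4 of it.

C^⊗2:
  [47, 86, 84, 86, 47]
  [15, 70, 42, 70, 37]
  [17, 72, 70, 54, 37]
  [17, 41, 70, 54, 16]
  [17, 75, 70, 78, 37]
Answer: row 4 of C^⊗2 = [17, 75, 70, 78, 37]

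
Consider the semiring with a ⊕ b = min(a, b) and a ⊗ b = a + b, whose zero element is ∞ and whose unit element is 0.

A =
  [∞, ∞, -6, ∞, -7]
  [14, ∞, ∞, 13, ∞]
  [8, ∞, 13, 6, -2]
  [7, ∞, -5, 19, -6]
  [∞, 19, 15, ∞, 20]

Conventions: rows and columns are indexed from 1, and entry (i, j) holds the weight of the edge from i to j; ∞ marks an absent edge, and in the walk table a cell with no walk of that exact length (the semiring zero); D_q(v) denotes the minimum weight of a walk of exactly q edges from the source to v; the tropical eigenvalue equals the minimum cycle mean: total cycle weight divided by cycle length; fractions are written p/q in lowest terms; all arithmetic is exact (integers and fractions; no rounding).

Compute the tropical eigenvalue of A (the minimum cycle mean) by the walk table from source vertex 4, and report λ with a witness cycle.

q=0: [∞, ∞, ∞, 0, ∞]
q=1: [7, ∞, -5, 19, -6]
q=2: [3, 13, 1, 1, -7]
q=3: [8, 12, -4, 7, -5]
q=4: [4, 14, 2, 2, -6]
q=5: [9, 13, -3, 8, -4]
Optimal cycle mean attained by: cycle 3->4->3, total 6 + (-5), length 2.
Answer: λ = 1/2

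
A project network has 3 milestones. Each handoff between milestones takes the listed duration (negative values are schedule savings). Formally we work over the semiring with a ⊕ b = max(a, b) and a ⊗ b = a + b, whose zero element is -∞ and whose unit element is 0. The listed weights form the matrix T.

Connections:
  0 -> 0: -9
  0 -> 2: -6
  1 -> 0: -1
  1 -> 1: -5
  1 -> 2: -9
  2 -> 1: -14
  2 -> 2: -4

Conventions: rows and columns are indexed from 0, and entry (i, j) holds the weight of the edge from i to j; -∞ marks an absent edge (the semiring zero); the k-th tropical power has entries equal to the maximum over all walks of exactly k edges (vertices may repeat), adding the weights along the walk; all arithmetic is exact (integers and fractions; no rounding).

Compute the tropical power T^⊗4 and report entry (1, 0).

T^⊗2:
  [-18, -20, -10]
  [-6, -10, -7]
  [-15, -18, -8]
T^⊗3:
  [-21, -24, -14]
  [-11, -15, -11]
  [-19, -22, -12]
T^⊗4:
  [-25, -28, -18]
  [-16, -20, -15]
  [-23, -26, -16]
Key observation: the optimum is the walk 1->1->1->1->0, with weight (-5) + (-5) + (-5) + (-1) = -16.
Optimal value attained by: walk 1->1->1->1->0.
Answer: (T^⊗4)[1][0] = -16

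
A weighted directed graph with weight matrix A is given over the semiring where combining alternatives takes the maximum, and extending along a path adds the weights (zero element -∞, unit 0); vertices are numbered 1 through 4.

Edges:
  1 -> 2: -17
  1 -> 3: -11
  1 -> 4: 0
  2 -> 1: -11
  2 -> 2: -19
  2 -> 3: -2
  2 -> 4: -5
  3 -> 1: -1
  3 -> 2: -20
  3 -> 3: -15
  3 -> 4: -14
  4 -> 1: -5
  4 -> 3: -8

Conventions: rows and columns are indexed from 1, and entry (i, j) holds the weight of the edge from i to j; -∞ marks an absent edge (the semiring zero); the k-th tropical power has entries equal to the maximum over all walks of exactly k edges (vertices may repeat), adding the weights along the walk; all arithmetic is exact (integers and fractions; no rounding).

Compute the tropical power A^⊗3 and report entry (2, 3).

A^⊗2:
  [-5, -31, -8, -22]
  [-3, -22, -13, -11]
  [-16, -18, -12, -1]
  [-9, -22, -16, -5]
A^⊗3:
  [-9, -22, -16, -5]
  [-14, -20, -14, -3]
  [-6, -32, -9, -16]
  [-10, -26, -13, -9]
Key observation: the optimum is the walk 2->3->1->3, with weight (-2) + (-1) + (-11) = -14.
Optimal value attained by: walk 2->3->1->3.
Answer: (A^⊗3)[2][3] = -14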